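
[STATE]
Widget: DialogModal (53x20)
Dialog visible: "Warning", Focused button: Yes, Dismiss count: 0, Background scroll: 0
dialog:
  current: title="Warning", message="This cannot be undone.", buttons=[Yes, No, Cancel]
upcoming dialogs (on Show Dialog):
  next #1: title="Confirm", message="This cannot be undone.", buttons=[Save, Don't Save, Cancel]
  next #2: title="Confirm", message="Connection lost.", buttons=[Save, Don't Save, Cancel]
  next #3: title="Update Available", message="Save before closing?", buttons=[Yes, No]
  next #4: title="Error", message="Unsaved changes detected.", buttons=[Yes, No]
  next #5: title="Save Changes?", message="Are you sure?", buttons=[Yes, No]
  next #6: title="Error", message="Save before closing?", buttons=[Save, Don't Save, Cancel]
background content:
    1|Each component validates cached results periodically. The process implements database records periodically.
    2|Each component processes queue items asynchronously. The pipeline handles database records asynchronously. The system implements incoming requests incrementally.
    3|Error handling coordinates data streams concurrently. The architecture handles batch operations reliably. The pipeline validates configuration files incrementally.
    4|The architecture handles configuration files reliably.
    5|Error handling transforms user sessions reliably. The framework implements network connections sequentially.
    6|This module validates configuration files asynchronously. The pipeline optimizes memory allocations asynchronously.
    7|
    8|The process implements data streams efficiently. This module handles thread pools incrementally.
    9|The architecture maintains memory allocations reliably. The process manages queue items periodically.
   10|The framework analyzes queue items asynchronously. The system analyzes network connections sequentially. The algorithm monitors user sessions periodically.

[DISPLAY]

Each component validates cached results periodically.
Each component processes queue items asynchronously. 
Error handling coordinates data streams concurrently.
The architecture handles configuration files reliably
Error handling transforms user sessions reliably. The
This module validates configuration files asynchronou
                                                     
The process i┌────────────────────────┐iciently. This
The architect│        Warning         │ations reliabl
The framework│ This cannot be undone. │chronously. Th
             │  [Yes]  No   Cancel    │              
             └────────────────────────┘              
                                                     
                                                     
                                                     
                                                     
                                                     
                                                     
                                                     
                                                     


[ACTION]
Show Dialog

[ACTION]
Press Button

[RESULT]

Each component validates cached results periodically.
Each component processes queue items asynchronously. 
Error handling coordinates data streams concurrently.
The architecture handles configuration files reliably
Error handling transforms user sessions reliably. The
This module validates configuration files asynchronou
                                                     
The process implements data streams efficiently. This
The architecture maintains memory allocations reliabl
The framework analyzes queue items asynchronously. Th
                                                     
                                                     
                                                     
                                                     
                                                     
                                                     
                                                     
                                                     
                                                     
                                                     


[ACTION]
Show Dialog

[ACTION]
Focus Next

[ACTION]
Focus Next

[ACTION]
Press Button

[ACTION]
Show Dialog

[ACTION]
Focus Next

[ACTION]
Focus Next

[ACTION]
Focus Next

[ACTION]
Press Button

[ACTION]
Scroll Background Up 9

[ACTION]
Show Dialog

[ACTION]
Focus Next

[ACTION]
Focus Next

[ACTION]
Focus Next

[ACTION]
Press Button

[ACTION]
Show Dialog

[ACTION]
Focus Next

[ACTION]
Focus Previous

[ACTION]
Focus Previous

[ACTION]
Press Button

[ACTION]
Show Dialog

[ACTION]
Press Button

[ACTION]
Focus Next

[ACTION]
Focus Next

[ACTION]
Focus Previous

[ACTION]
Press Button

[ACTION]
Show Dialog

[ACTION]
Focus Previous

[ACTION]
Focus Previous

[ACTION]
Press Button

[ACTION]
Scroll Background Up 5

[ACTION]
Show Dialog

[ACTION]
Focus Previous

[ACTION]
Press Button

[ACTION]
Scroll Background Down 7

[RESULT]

The process implements data streams efficiently. This
The architecture maintains memory allocations reliabl
The framework analyzes queue items asynchronously. Th
                                                     
                                                     
                                                     
                                                     
                                                     
                                                     
                                                     
                                                     
                                                     
                                                     
                                                     
                                                     
                                                     
                                                     
                                                     
                                                     
                                                     


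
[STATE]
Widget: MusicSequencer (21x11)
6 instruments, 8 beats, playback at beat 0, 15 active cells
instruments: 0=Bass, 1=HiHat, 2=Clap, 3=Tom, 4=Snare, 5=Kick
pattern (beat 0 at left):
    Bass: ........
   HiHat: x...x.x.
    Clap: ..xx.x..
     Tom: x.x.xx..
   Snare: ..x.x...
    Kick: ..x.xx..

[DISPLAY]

      ▼1234567       
  Bass········       
 HiHat█···█·█·       
  Clap··██·█··       
   Tom█·█·██··       
 Snare··█·█···       
  Kick··█·██··       
                     
                     
                     
                     


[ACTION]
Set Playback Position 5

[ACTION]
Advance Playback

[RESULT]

      012345▼7       
  Bass········       
 HiHat█···█·█·       
  Clap··██·█··       
   Tom█·█·██··       
 Snare··█·█···       
  Kick··█·██··       
                     
                     
                     
                     


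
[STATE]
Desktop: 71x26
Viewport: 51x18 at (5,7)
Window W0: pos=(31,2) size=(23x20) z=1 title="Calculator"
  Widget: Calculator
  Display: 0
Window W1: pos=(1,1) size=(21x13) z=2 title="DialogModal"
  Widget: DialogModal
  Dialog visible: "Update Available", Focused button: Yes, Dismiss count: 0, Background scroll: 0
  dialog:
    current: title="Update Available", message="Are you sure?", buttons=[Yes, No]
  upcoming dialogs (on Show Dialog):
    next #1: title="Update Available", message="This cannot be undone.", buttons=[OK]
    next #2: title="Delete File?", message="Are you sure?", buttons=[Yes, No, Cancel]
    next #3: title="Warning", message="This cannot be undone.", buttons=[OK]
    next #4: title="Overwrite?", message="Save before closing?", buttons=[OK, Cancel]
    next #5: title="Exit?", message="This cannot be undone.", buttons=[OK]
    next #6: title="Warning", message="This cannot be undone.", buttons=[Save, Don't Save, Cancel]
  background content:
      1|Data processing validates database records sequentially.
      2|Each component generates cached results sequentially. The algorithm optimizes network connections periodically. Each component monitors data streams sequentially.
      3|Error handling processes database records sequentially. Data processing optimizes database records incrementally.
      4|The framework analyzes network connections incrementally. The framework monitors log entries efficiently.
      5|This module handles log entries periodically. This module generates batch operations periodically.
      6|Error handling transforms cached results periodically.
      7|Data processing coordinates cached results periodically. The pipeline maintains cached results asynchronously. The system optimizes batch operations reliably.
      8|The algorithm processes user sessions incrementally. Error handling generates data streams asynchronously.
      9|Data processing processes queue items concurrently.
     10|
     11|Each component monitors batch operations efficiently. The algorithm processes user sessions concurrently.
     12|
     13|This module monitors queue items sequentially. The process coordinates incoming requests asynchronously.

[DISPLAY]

Update Availa│ly┃         ┃│ 7 │ 8 │ 9 │ ÷ │    ┃  
Are you sure?│es┃         ┃├───┼───┼───┼───┤    ┃  
  [Yes]  No  │an┃         ┃│ 4 │ 5 │ 6 │ × │    ┃  
─────────────┘oo┃         ┃├───┼───┼───┼───┤    ┃  
 algorithm proce┃         ┃│ 1 │ 2 │ 3 │ - │    ┃  
a processing pro┃         ┃├───┼───┼───┼───┤    ┃  
━━━━━━━━━━━━━━━━┛         ┃│ 0 │ . │ = │ + │    ┃  
                          ┃├───┼───┼───┼───┤    ┃  
                          ┃│ C │ MC│ MR│ M+│    ┃  
                          ┃└───┴───┴───┴───┘    ┃  
                          ┃                     ┃  
                          ┃                     ┃  
                          ┃                     ┃  
                          ┃                     ┃  
                          ┗━━━━━━━━━━━━━━━━━━━━━┛  
                                                   
                                                   
                                                   


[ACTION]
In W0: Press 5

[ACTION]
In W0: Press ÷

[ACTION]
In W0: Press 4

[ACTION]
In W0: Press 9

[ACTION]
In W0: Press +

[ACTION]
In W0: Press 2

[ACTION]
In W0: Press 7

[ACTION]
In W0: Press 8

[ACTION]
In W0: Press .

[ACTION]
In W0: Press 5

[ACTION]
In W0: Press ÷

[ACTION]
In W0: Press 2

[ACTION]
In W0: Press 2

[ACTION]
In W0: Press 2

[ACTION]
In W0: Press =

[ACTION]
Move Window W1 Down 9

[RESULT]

                          ┃│ 7 │ 8 │ 9 │ ÷ │    ┃  
                          ┃├───┼───┼───┼───┤    ┃  
                          ┃│ 4 │ 5 │ 6 │ × │    ┃  
━━━━━━━━━━━━━━━━┓         ┃├───┼───┼───┼───┤    ┃  
alogModal       ┃         ┃│ 1 │ 2 │ 3 │ - │    ┃  
────────────────┨         ┃├───┼───┼───┼───┤    ┃  
a processing val┃         ┃│ 0 │ . │ = │ + │    ┃  
h component gene┃         ┃├───┼───┼───┼───┤    ┃  
─────────────┐oc┃         ┃│ C │ MC│ MR│ M+│    ┃  
Update Availa│ly┃         ┃└───┴───┴───┴───┘    ┃  
Are you sure?│es┃         ┃                     ┃  
  [Yes]  No  │an┃         ┃                     ┃  
─────────────┘oo┃         ┃                     ┃  
 algorithm proce┃         ┃                     ┃  
a processing pro┃         ┗━━━━━━━━━━━━━━━━━━━━━┛  
━━━━━━━━━━━━━━━━┛                                  
                                                   
                                                   


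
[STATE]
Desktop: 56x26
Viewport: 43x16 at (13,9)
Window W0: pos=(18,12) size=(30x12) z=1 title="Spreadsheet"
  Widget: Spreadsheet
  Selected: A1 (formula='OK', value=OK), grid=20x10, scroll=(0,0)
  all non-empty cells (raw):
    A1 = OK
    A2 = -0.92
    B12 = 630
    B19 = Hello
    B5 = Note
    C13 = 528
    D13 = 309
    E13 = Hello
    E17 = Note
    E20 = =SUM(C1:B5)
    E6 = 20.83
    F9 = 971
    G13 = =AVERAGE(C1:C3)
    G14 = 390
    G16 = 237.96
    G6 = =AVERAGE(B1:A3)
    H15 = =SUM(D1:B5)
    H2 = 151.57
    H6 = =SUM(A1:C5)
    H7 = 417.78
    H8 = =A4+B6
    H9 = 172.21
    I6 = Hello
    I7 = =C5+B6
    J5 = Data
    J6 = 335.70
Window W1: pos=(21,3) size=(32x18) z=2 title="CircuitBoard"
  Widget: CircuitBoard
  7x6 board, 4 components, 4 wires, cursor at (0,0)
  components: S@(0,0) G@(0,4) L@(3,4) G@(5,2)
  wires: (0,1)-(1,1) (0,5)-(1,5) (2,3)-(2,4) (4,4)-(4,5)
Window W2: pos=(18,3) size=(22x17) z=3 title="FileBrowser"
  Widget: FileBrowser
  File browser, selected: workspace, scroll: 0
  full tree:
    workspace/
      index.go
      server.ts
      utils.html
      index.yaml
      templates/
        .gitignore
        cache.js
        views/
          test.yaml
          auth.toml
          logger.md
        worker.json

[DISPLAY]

     ┃    utils.html      ┃      ·     ┃   
     ┃    index.yaml      ┃            ┃   
     ┃    [+] templates/  ┃─ ·         ┃   
     ┃                    ┃            ┃   
     ┃                    ┃  L         ┃   
     ┃                    ┃            ┃   
     ┃                    ┃  · ─ ·     ┃   
     ┃                    ┃            ┃   
     ┃                    ┃            ┃   
     ┃                    ┃            ┃   
     ┗━━━━━━━━━━━━━━━━━━━━┛            ┃   
     ┃  ┗━━━━━━━━━━━━━━━━━━━━━━━━━━━━━━┛   
     ┃  4        0       0       0┃        
     ┃  5        0Note           0┃        
     ┗━━━━━━━━━━━━━━━━━━━━━━━━━━━━┛        
                                           


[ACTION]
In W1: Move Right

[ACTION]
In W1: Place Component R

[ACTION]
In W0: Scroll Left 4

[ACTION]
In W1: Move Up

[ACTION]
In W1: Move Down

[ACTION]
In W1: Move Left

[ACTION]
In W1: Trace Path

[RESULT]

     ┃    utils.html      ┃      ·     ┃   
     ┃    index.yaml      ┃            ┃   
     ┃    [+] templates/  ┃─ ·         ┃   
     ┃                    ┃            ┃   
     ┃                    ┃  L         ┃   
     ┃                    ┃            ┃   
     ┃                    ┃  · ─ ·     ┃   
     ┃                    ┃            ┃   
     ┃                    ┃            ┃   
     ┃                    ┃ce: No conne┃   
     ┗━━━━━━━━━━━━━━━━━━━━┛            ┃   
     ┃  ┗━━━━━━━━━━━━━━━━━━━━━━━━━━━━━━┛   
     ┃  4        0       0       0┃        
     ┃  5        0Note           0┃        
     ┗━━━━━━━━━━━━━━━━━━━━━━━━━━━━┛        
                                           


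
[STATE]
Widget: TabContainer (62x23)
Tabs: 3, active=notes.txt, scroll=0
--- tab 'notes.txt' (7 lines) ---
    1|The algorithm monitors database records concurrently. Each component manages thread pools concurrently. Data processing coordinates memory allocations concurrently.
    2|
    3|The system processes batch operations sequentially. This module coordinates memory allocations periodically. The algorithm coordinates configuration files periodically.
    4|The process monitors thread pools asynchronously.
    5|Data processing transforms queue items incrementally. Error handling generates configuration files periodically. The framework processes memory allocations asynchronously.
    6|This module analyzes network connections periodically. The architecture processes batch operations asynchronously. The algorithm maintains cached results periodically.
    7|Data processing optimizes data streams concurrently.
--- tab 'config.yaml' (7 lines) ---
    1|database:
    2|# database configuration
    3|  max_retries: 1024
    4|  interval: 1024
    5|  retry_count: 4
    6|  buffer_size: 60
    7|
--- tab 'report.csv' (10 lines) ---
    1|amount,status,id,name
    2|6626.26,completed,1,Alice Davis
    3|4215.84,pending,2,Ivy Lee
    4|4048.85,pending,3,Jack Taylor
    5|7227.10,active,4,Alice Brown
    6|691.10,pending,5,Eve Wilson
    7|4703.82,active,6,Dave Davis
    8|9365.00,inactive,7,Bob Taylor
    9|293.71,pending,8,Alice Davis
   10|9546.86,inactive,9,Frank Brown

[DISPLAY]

[notes.txt]│ config.yaml │ report.csv                         
──────────────────────────────────────────────────────────────
The algorithm monitors database records concurrently. Each com
                                                              
The system processes batch operations sequentially. This modul
The process monitors thread pools asynchronously.             
Data processing transforms queue items incrementally. Error ha
This module analyzes network connections periodically. The arc
Data processing optimizes data streams concurrently.          
                                                              
                                                              
                                                              
                                                              
                                                              
                                                              
                                                              
                                                              
                                                              
                                                              
                                                              
                                                              
                                                              
                                                              


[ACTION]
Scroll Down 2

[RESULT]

[notes.txt]│ config.yaml │ report.csv                         
──────────────────────────────────────────────────────────────
The system processes batch operations sequentially. This modul
The process monitors thread pools asynchronously.             
Data processing transforms queue items incrementally. Error ha
This module analyzes network connections periodically. The arc
Data processing optimizes data streams concurrently.          
                                                              
                                                              
                                                              
                                                              
                                                              
                                                              
                                                              
                                                              
                                                              
                                                              
                                                              
                                                              
                                                              
                                                              
                                                              
                                                              


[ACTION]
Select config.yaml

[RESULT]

 notes.txt │[config.yaml]│ report.csv                         
──────────────────────────────────────────────────────────────
database:                                                     
# database configuration                                      
  max_retries: 1024                                           
  interval: 1024                                              
  retry_count: 4                                              
  buffer_size: 60                                             
                                                              
                                                              
                                                              
                                                              
                                                              
                                                              
                                                              
                                                              
                                                              
                                                              
                                                              
                                                              
                                                              
                                                              
                                                              


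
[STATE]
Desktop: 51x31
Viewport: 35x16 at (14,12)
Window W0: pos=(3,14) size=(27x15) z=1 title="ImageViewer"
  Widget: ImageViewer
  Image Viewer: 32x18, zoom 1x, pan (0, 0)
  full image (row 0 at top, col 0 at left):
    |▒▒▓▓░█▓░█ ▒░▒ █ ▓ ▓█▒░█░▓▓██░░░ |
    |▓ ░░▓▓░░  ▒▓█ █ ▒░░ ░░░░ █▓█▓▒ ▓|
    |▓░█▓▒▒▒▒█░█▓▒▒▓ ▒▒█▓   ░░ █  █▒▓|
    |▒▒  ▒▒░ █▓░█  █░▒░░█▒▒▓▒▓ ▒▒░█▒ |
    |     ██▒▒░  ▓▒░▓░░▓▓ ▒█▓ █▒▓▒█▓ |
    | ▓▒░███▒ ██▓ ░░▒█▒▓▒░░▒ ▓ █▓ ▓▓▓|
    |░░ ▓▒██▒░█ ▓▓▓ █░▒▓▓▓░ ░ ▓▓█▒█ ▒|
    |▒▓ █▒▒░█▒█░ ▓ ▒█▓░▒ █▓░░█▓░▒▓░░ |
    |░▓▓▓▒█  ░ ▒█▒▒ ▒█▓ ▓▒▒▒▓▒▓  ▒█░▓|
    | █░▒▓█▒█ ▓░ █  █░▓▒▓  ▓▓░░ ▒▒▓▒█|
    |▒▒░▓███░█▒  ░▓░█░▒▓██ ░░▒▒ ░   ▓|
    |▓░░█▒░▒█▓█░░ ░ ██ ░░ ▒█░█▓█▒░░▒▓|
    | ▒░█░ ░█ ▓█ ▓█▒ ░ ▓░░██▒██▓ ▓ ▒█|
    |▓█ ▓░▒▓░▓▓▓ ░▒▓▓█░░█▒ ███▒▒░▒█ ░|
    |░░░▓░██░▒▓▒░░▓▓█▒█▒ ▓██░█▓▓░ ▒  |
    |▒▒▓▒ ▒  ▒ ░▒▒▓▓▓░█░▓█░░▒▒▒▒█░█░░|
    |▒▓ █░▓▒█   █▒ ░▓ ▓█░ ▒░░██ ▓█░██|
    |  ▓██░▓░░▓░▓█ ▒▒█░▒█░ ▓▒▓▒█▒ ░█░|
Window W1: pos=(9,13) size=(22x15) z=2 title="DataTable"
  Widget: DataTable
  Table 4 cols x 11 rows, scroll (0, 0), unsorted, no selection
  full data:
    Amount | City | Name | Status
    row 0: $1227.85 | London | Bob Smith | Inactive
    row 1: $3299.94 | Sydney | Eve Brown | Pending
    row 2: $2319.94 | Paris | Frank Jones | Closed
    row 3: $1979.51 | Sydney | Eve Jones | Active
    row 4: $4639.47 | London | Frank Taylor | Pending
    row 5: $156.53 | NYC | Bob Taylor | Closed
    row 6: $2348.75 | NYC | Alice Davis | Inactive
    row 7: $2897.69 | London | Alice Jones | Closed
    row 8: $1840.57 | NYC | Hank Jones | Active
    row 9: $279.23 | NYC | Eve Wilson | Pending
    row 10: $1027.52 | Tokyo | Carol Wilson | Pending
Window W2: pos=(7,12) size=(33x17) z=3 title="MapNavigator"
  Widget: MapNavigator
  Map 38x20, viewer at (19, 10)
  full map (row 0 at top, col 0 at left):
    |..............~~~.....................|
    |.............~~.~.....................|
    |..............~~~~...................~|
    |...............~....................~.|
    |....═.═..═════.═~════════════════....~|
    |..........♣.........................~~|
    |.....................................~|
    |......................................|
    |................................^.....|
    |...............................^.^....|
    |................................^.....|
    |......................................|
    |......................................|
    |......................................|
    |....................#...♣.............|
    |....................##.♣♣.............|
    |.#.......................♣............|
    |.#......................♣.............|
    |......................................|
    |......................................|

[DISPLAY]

━━━━━━━━━━━━━━━━━━━━━━━━━┓         
vigator                  ┃         
─────────────────────────┨         
════.═~════════════════..┃         
♣........................┃         
.........................┃         
.........................┃         
......................^..┃         
.....................^.^.┃         
.........@............^..┃         
.........................┃         
.........................┃         
.........................┃         
..........#...♣..........┃         
..........##.♣♣..........┃         
...............♣.........┃         


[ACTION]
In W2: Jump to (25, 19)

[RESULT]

━━━━━━━━━━━━━━━━━━━━━━━━━┓         
vigator                  ┃         
─────────────────────────┨         
......................   ┃         
....#...♣.............   ┃         
....##.♣♣.............   ┃         
.........♣............   ┃         
........♣.............   ┃         
......................   ┃         
.........@............   ┃         
                         ┃         
                         ┃         
                         ┃         
                         ┃         
                         ┃         
                         ┃         


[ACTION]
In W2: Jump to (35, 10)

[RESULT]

━━━━━━━━━━━━━━━━━━━━━━━━━┓         
vigator                  ┃         
─────────────────────────┨         
═══════....~             ┃         
..........~~             ┃         
...........~             ┃         
............             ┃         
......^.....             ┃         
.....^.^....             ┃         
......^..@..             ┃         
............             ┃         
............             ┃         
............             ┃         
............             ┃         
............             ┃         
............             ┃         


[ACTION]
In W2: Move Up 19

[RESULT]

━━━━━━━━━━━━━━━━━━━━━━━━━┓         
vigator                  ┃         
─────────────────────────┨         
                         ┃         
                         ┃         
                         ┃         
                         ┃         
                         ┃         
                         ┃         
.........@..             ┃         
............             ┃         
...........~             ┃         
..........~.             ┃         
═══════....~             ┃         
..........~~             ┃         
...........~             ┃         


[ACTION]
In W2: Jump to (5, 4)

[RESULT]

━━━━━━━━━━━━━━━━━━━━━━━━━┓         
vigator                  ┃         
─────────────────────────┨         
                         ┃         
                         ┃         
    ..............~~~....┃         
    .............~~.~....┃         
    ..............~~~~...┃         
    ...............~.....┃         
    ....═@═..═════.═~════┃         
    ..........♣..........┃         
    .....................┃         
    .....................┃         
    .....................┃         
    .....................┃         
    .....................┃         


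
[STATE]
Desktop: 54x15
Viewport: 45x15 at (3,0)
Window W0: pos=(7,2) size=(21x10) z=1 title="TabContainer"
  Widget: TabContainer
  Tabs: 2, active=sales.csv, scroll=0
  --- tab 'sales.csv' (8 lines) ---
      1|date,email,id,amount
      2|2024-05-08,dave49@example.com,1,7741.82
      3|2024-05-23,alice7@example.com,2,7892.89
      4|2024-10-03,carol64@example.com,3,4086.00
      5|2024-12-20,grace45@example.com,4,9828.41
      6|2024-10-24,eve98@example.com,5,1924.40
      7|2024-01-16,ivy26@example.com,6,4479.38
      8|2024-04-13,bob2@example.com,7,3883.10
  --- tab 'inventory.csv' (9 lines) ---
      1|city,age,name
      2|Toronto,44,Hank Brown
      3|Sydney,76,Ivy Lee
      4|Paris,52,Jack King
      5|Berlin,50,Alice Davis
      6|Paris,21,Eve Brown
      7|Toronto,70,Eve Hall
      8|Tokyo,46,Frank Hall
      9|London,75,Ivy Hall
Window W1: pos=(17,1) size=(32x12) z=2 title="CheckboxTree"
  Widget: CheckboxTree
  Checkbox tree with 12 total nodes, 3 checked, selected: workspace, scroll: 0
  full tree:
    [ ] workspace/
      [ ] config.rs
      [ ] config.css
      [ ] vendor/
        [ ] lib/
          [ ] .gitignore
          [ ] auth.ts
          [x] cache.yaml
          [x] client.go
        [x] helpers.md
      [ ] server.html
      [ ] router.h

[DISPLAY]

                                             
              ┏━━━━━━━━━━━━━━━━━━━━━━━━━━━━━━
    ┏━━━━━━━━━┃ CheckboxTree                 
    ┃ TabConta┠──────────────────────────────
    ┠─────────┃>[-] workspace/               
    ┃[sales.cs┃   [ ] config.rs              
    ┃─────────┃   [ ] config.css             
    ┃date,emai┃   [-] vendor/                
    ┃2024-05-0┃     [-] lib/                 
    ┃2024-05-2┃       [ ] .gitignore         
    ┃2024-10-0┃       [ ] auth.ts            
    ┗━━━━━━━━━┃       [x] cache.yaml         
              ┗━━━━━━━━━━━━━━━━━━━━━━━━━━━━━━
                                             
                                             


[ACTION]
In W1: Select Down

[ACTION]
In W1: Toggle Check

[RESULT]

                                             
              ┏━━━━━━━━━━━━━━━━━━━━━━━━━━━━━━
    ┏━━━━━━━━━┃ CheckboxTree                 
    ┃ TabConta┠──────────────────────────────
    ┠─────────┃ [-] workspace/               
    ┃[sales.cs┃>  [x] config.rs              
    ┃─────────┃   [ ] config.css             
    ┃date,emai┃   [-] vendor/                
    ┃2024-05-0┃     [-] lib/                 
    ┃2024-05-2┃       [ ] .gitignore         
    ┃2024-10-0┃       [ ] auth.ts            
    ┗━━━━━━━━━┃       [x] cache.yaml         
              ┗━━━━━━━━━━━━━━━━━━━━━━━━━━━━━━
                                             
                                             


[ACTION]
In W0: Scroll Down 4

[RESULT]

                                             
              ┏━━━━━━━━━━━━━━━━━━━━━━━━━━━━━━
    ┏━━━━━━━━━┃ CheckboxTree                 
    ┃ TabConta┠──────────────────────────────
    ┠─────────┃ [-] workspace/               
    ┃[sales.cs┃>  [x] config.rs              
    ┃─────────┃   [ ] config.css             
    ┃2024-12-2┃   [-] vendor/                
    ┃2024-10-2┃     [-] lib/                 
    ┃2024-01-1┃       [ ] .gitignore         
    ┃2024-04-1┃       [ ] auth.ts            
    ┗━━━━━━━━━┃       [x] cache.yaml         
              ┗━━━━━━━━━━━━━━━━━━━━━━━━━━━━━━
                                             
                                             


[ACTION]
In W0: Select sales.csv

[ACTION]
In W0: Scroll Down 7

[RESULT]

                                             
              ┏━━━━━━━━━━━━━━━━━━━━━━━━━━━━━━
    ┏━━━━━━━━━┃ CheckboxTree                 
    ┃ TabConta┠──────────────────────────────
    ┠─────────┃ [-] workspace/               
    ┃[sales.cs┃>  [x] config.rs              
    ┃─────────┃   [ ] config.css             
    ┃2024-04-1┃   [-] vendor/                
    ┃         ┃     [-] lib/                 
    ┃         ┃       [ ] .gitignore         
    ┃         ┃       [ ] auth.ts            
    ┗━━━━━━━━━┃       [x] cache.yaml         
              ┗━━━━━━━━━━━━━━━━━━━━━━━━━━━━━━
                                             
                                             


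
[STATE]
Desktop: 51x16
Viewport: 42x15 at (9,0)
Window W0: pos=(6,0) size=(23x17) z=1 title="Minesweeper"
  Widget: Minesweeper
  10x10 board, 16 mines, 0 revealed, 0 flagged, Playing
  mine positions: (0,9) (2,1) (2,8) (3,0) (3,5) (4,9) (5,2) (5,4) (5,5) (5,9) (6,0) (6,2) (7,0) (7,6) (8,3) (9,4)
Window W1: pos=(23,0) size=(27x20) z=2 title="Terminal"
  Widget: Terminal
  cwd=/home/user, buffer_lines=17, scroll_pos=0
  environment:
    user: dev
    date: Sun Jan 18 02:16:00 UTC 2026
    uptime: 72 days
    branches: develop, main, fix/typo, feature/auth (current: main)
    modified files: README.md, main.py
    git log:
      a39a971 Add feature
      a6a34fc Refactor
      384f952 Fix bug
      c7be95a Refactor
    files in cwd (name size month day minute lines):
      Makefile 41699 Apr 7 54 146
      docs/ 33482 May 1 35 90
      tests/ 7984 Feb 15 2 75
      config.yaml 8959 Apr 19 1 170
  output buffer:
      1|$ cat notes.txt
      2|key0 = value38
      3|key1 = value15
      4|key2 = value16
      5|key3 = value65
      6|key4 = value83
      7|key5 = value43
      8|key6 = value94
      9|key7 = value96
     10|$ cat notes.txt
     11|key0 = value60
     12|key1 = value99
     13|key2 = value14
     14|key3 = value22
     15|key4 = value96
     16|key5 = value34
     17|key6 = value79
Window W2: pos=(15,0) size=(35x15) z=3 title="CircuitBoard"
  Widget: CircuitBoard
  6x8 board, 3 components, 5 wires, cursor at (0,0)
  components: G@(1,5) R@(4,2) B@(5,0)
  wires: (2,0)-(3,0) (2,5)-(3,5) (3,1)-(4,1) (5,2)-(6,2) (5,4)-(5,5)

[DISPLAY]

━━━━━━┏━━━━━━━━━━━━━━━━━━━━━━━━━━━━━━━━━┓ 
ineswe┃ CircuitBoard                    ┃ 
──────┠─────────────────────────────────┨ 
■■■■■■┃   0 1 2 3 4 5                   ┃ 
■■■■■■┃0  [.]                           ┃ 
■■■■■■┃                                 ┃ 
■■■■■■┃1                       G        ┃ 
■■■■■■┃                                 ┃ 
■■■■■■┃2   ·                   ·        ┃ 
■■■■■■┃    │                   │        ┃ 
■■■■■■┃3   ·   ·               ·        ┃ 
■■■■■■┃        │                        ┃ 
■■■■■■┃4       ·   R                    ┃ 
      ┃                                 ┃ 
      ┗━━━━━━━━━━━━━━━━━━━━━━━━━━━━━━━━━┛ 


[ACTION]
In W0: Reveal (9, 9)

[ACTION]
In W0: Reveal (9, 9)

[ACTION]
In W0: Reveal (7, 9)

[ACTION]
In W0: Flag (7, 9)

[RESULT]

━━━━━━┏━━━━━━━━━━━━━━━━━━━━━━━━━━━━━━━━━┓ 
ineswe┃ CircuitBoard                    ┃ 
──────┠─────────────────────────────────┨ 
■■■■■■┃   0 1 2 3 4 5                   ┃ 
■■■■■■┃0  [.]                           ┃ 
■■■■■■┃                                 ┃ 
■■■■■■┃1                       G        ┃ 
■■■■■■┃                                 ┃ 
■■■■■■┃2   ·                   ·        ┃ 
■■■■■1┃    │                   │        ┃ 
■■■■■1┃3   ·   ·               ·        ┃ 
■■■211┃        │                        ┃ 
■■■1  ┃4       ·   R                    ┃ 
      ┃                                 ┃ 
      ┗━━━━━━━━━━━━━━━━━━━━━━━━━━━━━━━━━┛ 


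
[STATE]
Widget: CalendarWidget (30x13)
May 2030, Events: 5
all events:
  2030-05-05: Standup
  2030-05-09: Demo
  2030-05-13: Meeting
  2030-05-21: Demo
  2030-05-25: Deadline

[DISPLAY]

           May 2030           
Mo Tu We Th Fr Sa Su          
       1  2  3  4  5*         
 6  7  8  9* 10 11 12         
13* 14 15 16 17 18 19         
20 21* 22 23 24 25* 26        
27 28 29 30 31                
                              
                              
                              
                              
                              
                              


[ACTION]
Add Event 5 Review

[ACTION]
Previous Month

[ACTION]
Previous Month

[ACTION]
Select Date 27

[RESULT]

          March 2030          
Mo Tu We Th Fr Sa Su          
             1  2  3          
 4  5  6  7  8  9 10          
11 12 13 14 15 16 17          
18 19 20 21 22 23 24          
25 26 [27] 28 29 30 31        
                              
                              
                              
                              
                              
                              


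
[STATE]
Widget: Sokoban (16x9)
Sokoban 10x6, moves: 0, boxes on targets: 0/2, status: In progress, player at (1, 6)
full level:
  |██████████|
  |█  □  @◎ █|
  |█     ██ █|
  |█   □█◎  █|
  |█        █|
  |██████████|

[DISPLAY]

██████████      
█  □  @◎ █      
█     ██ █      
█   □█◎  █      
█        █      
██████████      
Moves: 0  0/2   
                
                


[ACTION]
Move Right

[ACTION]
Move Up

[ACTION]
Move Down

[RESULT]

██████████      
█  □   + █      
█     ██ █      
█   □█◎  █      
█        █      
██████████      
Moves: 1  0/2   
                
                
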